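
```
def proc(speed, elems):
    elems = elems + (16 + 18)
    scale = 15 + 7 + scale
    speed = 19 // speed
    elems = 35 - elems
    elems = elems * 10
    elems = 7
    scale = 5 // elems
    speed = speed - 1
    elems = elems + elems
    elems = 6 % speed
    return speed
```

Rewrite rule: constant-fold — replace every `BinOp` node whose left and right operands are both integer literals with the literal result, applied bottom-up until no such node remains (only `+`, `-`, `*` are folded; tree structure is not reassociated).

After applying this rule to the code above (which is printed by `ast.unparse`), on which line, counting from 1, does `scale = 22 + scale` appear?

Transformed code:
def proc(speed, elems):
    elems = elems + 34
    scale = 22 + scale
    speed = 19 // speed
    elems = 35 - elems
    elems = elems * 10
    elems = 7
    scale = 5 // elems
    speed = speed - 1
    elems = elems + elems
    elems = 6 % speed
    return speed

3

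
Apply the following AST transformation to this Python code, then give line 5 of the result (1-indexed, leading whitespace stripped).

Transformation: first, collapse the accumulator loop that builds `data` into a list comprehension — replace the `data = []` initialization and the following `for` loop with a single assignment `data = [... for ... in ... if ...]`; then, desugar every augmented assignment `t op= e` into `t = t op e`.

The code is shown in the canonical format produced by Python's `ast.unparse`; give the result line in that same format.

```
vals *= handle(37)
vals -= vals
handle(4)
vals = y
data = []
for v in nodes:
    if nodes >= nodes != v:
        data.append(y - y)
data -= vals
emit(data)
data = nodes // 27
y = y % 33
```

Transformed code:
vals = vals * handle(37)
vals = vals - vals
handle(4)
vals = y
data = [y - y for v in nodes if nodes >= nodes != v]
data = data - vals
emit(data)
data = nodes // 27
y = y % 33

data = [y - y for v in nodes if nodes >= nodes != v]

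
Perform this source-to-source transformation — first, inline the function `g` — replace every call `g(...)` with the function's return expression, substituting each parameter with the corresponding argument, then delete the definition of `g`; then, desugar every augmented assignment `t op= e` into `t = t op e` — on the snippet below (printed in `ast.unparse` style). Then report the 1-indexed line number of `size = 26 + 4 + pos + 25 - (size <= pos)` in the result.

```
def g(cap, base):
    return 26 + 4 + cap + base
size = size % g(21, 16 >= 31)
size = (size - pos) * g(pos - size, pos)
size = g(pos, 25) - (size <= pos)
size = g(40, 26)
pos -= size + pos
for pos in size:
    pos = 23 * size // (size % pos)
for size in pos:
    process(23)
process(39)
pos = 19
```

3

Transformed code:
size = size % (26 + 4 + 21 + (16 >= 31))
size = (size - pos) * (26 + 4 + (pos - size) + pos)
size = 26 + 4 + pos + 25 - (size <= pos)
size = 26 + 4 + 40 + 26
pos = pos - (size + pos)
for pos in size:
    pos = 23 * size // (size % pos)
for size in pos:
    process(23)
process(39)
pos = 19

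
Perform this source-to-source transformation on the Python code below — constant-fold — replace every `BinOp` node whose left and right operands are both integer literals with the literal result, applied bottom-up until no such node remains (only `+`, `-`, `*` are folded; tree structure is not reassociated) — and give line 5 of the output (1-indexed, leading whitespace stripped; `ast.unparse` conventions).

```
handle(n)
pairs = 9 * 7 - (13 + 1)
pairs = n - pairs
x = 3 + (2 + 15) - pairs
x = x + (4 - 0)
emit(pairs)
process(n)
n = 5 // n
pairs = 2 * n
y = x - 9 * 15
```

x = x + 4

Transformed code:
handle(n)
pairs = 49
pairs = n - pairs
x = 20 - pairs
x = x + 4
emit(pairs)
process(n)
n = 5 // n
pairs = 2 * n
y = x - 135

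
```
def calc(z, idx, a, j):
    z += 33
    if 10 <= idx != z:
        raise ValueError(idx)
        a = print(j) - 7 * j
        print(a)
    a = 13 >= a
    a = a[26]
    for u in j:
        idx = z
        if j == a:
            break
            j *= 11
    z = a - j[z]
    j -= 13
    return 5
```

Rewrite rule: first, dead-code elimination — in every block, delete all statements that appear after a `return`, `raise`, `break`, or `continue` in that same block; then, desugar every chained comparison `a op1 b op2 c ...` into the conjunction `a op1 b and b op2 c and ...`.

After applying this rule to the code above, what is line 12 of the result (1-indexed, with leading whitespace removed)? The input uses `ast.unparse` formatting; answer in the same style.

Transformed code:
def calc(z, idx, a, j):
    z += 33
    if 10 <= idx and idx != z:
        raise ValueError(idx)
    a = 13 >= a
    a = a[26]
    for u in j:
        idx = z
        if j == a:
            break
    z = a - j[z]
    j -= 13
    return 5

j -= 13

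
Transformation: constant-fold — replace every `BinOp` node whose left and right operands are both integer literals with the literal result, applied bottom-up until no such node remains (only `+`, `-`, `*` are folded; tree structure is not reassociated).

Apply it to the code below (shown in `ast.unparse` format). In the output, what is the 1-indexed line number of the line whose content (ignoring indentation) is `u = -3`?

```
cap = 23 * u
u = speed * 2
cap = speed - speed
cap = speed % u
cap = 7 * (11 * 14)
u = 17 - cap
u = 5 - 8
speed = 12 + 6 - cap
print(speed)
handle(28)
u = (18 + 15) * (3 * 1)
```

7

Transformed code:
cap = 23 * u
u = speed * 2
cap = speed - speed
cap = speed % u
cap = 1078
u = 17 - cap
u = -3
speed = 18 - cap
print(speed)
handle(28)
u = 99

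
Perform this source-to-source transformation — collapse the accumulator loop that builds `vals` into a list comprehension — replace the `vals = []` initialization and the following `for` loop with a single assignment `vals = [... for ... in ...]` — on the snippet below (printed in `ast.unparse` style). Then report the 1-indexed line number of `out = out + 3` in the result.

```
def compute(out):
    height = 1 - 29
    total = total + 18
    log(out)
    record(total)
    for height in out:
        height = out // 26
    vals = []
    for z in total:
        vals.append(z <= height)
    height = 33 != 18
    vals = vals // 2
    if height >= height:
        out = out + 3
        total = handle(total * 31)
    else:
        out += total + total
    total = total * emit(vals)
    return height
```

12

Transformed code:
def compute(out):
    height = 1 - 29
    total = total + 18
    log(out)
    record(total)
    for height in out:
        height = out // 26
    vals = [z <= height for z in total]
    height = 33 != 18
    vals = vals // 2
    if height >= height:
        out = out + 3
        total = handle(total * 31)
    else:
        out += total + total
    total = total * emit(vals)
    return height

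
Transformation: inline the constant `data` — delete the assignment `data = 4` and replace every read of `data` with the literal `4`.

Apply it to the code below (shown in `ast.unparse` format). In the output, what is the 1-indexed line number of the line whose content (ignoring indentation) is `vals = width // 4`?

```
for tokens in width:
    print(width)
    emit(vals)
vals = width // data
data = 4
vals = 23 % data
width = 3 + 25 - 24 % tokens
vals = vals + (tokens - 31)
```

4

Transformed code:
for tokens in width:
    print(width)
    emit(vals)
vals = width // 4
vals = 23 % 4
width = 3 + 25 - 24 % tokens
vals = vals + (tokens - 31)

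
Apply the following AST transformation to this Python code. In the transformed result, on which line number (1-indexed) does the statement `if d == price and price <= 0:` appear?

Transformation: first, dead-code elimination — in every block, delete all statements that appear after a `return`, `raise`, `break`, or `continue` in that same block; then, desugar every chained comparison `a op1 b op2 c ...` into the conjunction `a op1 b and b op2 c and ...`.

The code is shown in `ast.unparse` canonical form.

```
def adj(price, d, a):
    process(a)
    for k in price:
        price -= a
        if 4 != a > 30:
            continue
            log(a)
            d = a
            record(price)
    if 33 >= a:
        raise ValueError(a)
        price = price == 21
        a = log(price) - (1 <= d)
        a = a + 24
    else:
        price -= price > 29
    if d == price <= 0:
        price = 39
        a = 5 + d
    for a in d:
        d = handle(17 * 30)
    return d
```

Transformed code:
def adj(price, d, a):
    process(a)
    for k in price:
        price -= a
        if 4 != a and a > 30:
            continue
    if 33 >= a:
        raise ValueError(a)
    else:
        price -= price > 29
    if d == price and price <= 0:
        price = 39
        a = 5 + d
    for a in d:
        d = handle(17 * 30)
    return d

11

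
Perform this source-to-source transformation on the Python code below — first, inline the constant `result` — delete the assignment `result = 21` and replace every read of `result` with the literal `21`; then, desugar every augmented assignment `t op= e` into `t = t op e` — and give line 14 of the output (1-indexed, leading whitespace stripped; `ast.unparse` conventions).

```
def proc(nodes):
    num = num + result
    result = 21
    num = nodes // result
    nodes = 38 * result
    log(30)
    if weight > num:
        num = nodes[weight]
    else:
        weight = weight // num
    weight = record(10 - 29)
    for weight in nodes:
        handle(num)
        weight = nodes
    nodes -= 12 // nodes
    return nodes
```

Transformed code:
def proc(nodes):
    num = num + 21
    num = nodes // 21
    nodes = 38 * 21
    log(30)
    if weight > num:
        num = nodes[weight]
    else:
        weight = weight // num
    weight = record(10 - 29)
    for weight in nodes:
        handle(num)
        weight = nodes
    nodes = nodes - 12 // nodes
    return nodes

nodes = nodes - 12 // nodes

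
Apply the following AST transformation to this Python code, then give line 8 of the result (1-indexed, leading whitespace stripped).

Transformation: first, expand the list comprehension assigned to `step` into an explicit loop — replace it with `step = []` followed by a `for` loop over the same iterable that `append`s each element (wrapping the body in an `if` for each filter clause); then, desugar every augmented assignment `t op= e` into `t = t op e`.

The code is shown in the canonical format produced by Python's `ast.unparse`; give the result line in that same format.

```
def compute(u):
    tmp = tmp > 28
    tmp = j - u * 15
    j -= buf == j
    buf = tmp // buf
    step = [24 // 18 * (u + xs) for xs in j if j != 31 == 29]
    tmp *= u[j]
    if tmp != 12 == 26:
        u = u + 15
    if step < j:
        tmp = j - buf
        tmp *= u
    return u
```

Transformed code:
def compute(u):
    tmp = tmp > 28
    tmp = j - u * 15
    j = j - (buf == j)
    buf = tmp // buf
    step = []
    for xs in j:
        if j != 31 == 29:
            step.append(24 // 18 * (u + xs))
    tmp = tmp * u[j]
    if tmp != 12 == 26:
        u = u + 15
    if step < j:
        tmp = j - buf
        tmp = tmp * u
    return u

if j != 31 == 29:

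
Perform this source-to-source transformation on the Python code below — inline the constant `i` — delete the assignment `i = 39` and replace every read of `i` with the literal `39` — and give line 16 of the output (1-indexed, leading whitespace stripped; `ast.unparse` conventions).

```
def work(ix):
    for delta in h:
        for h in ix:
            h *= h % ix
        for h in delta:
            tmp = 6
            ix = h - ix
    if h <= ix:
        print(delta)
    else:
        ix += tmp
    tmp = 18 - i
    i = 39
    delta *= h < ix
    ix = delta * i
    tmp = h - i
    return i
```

return 39

Transformed code:
def work(ix):
    for delta in h:
        for h in ix:
            h *= h % ix
        for h in delta:
            tmp = 6
            ix = h - ix
    if h <= ix:
        print(delta)
    else:
        ix += tmp
    tmp = 18 - 39
    delta *= h < ix
    ix = delta * 39
    tmp = h - 39
    return 39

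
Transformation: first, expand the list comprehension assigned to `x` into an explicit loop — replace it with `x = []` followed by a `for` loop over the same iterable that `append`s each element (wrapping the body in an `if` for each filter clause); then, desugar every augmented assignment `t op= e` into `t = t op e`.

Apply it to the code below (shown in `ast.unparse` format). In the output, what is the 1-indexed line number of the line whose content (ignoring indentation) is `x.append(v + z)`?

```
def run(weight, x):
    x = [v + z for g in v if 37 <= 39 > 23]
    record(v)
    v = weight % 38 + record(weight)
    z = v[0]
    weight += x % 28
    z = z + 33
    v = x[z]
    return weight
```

Transformed code:
def run(weight, x):
    x = []
    for g in v:
        if 37 <= 39 > 23:
            x.append(v + z)
    record(v)
    v = weight % 38 + record(weight)
    z = v[0]
    weight = weight + x % 28
    z = z + 33
    v = x[z]
    return weight

5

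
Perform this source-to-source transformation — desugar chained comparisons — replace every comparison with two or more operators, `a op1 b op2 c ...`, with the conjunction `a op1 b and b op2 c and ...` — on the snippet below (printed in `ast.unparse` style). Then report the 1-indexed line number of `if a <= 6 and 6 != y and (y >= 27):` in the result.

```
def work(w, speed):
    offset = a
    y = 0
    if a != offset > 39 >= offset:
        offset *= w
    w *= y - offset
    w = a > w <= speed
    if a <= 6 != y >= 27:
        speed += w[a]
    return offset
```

8

Transformed code:
def work(w, speed):
    offset = a
    y = 0
    if a != offset and offset > 39 and (39 >= offset):
        offset *= w
    w *= y - offset
    w = a > w and w <= speed
    if a <= 6 and 6 != y and (y >= 27):
        speed += w[a]
    return offset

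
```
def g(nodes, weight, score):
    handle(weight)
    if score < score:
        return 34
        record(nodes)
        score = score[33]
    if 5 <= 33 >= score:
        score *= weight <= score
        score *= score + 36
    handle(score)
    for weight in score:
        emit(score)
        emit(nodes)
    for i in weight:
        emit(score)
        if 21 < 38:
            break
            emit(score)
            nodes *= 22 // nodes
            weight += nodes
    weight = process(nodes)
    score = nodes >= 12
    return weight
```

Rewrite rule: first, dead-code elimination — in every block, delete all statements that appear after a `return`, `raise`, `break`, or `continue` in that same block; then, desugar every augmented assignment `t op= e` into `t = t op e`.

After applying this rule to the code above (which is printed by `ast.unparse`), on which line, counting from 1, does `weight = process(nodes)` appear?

Transformed code:
def g(nodes, weight, score):
    handle(weight)
    if score < score:
        return 34
    if 5 <= 33 >= score:
        score = score * (weight <= score)
        score = score * (score + 36)
    handle(score)
    for weight in score:
        emit(score)
        emit(nodes)
    for i in weight:
        emit(score)
        if 21 < 38:
            break
    weight = process(nodes)
    score = nodes >= 12
    return weight

16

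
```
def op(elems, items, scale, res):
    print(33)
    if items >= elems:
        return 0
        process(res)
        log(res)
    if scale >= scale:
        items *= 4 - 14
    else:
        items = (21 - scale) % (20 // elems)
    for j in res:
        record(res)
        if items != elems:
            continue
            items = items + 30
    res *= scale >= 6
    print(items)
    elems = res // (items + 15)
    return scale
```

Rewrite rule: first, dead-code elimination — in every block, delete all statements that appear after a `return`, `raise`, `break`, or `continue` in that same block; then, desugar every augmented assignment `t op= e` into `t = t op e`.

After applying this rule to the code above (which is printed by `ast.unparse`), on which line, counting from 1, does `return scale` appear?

16

Transformed code:
def op(elems, items, scale, res):
    print(33)
    if items >= elems:
        return 0
    if scale >= scale:
        items = items * (4 - 14)
    else:
        items = (21 - scale) % (20 // elems)
    for j in res:
        record(res)
        if items != elems:
            continue
    res = res * (scale >= 6)
    print(items)
    elems = res // (items + 15)
    return scale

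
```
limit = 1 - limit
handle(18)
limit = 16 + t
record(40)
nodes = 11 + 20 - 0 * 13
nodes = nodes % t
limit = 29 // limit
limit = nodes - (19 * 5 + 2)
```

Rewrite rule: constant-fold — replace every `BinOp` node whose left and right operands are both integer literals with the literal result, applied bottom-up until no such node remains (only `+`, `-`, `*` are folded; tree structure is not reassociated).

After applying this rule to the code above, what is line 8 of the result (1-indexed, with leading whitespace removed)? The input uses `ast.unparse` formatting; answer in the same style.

limit = nodes - 97

Transformed code:
limit = 1 - limit
handle(18)
limit = 16 + t
record(40)
nodes = 31
nodes = nodes % t
limit = 29 // limit
limit = nodes - 97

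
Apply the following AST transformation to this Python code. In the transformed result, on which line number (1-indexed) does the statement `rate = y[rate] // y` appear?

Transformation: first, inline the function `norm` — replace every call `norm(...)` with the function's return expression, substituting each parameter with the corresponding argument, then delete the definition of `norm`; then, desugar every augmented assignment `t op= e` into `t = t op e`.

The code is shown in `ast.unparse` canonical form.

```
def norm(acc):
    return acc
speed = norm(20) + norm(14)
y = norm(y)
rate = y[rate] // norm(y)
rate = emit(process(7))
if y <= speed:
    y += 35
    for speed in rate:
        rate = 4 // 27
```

3

Transformed code:
speed = 20 + 14
y = y
rate = y[rate] // y
rate = emit(process(7))
if y <= speed:
    y = y + 35
    for speed in rate:
        rate = 4 // 27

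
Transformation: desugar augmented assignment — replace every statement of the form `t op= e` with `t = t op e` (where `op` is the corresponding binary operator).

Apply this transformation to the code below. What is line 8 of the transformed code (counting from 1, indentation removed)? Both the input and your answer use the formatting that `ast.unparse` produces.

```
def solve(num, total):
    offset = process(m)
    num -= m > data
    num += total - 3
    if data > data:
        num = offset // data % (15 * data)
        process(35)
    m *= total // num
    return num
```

Transformed code:
def solve(num, total):
    offset = process(m)
    num = num - (m > data)
    num = num + (total - 3)
    if data > data:
        num = offset // data % (15 * data)
        process(35)
    m = m * (total // num)
    return num

m = m * (total // num)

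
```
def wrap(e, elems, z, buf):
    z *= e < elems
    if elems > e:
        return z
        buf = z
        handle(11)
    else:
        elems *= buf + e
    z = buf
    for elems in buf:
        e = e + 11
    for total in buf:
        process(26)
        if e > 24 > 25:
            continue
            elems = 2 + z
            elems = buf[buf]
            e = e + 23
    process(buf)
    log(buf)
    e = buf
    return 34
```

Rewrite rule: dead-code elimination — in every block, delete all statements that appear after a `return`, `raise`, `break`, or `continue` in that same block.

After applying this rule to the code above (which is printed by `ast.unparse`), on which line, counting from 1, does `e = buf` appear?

16

Transformed code:
def wrap(e, elems, z, buf):
    z *= e < elems
    if elems > e:
        return z
    else:
        elems *= buf + e
    z = buf
    for elems in buf:
        e = e + 11
    for total in buf:
        process(26)
        if e > 24 > 25:
            continue
    process(buf)
    log(buf)
    e = buf
    return 34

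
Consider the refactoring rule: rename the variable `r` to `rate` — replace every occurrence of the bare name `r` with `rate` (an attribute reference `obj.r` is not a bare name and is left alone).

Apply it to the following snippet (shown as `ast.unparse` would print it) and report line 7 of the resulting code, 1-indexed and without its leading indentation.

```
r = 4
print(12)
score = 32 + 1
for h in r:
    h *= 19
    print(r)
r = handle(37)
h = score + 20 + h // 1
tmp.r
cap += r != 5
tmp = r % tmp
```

Transformed code:
rate = 4
print(12)
score = 32 + 1
for h in rate:
    h *= 19
    print(rate)
rate = handle(37)
h = score + 20 + h // 1
tmp.r
cap += rate != 5
tmp = rate % tmp

rate = handle(37)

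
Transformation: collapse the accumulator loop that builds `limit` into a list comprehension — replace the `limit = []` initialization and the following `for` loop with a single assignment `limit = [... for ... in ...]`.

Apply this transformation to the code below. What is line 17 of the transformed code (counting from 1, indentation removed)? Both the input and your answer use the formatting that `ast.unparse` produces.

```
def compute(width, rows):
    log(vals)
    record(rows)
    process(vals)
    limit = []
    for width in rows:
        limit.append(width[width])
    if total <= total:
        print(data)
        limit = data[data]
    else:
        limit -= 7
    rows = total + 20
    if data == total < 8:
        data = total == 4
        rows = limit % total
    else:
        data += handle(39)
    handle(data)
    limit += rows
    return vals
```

handle(data)

Transformed code:
def compute(width, rows):
    log(vals)
    record(rows)
    process(vals)
    limit = [width[width] for width in rows]
    if total <= total:
        print(data)
        limit = data[data]
    else:
        limit -= 7
    rows = total + 20
    if data == total < 8:
        data = total == 4
        rows = limit % total
    else:
        data += handle(39)
    handle(data)
    limit += rows
    return vals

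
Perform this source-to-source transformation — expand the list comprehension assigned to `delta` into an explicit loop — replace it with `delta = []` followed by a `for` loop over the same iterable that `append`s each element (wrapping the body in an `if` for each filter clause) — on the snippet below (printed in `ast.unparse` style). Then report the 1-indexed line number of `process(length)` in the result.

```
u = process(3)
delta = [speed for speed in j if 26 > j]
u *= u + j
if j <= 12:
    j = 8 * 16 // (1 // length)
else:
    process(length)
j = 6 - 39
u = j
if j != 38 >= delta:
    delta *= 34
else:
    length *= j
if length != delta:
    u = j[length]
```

10

Transformed code:
u = process(3)
delta = []
for speed in j:
    if 26 > j:
        delta.append(speed)
u *= u + j
if j <= 12:
    j = 8 * 16 // (1 // length)
else:
    process(length)
j = 6 - 39
u = j
if j != 38 >= delta:
    delta *= 34
else:
    length *= j
if length != delta:
    u = j[length]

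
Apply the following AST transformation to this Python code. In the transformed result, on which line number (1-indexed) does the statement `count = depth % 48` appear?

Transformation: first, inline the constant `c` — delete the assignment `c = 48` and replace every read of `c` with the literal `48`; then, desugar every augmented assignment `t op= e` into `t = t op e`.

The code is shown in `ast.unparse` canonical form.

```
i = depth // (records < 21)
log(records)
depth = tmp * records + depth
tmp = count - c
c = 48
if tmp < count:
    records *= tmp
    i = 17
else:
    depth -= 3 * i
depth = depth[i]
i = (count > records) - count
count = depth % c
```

12

Transformed code:
i = depth // (records < 21)
log(records)
depth = tmp * records + depth
tmp = count - 48
if tmp < count:
    records = records * tmp
    i = 17
else:
    depth = depth - 3 * i
depth = depth[i]
i = (count > records) - count
count = depth % 48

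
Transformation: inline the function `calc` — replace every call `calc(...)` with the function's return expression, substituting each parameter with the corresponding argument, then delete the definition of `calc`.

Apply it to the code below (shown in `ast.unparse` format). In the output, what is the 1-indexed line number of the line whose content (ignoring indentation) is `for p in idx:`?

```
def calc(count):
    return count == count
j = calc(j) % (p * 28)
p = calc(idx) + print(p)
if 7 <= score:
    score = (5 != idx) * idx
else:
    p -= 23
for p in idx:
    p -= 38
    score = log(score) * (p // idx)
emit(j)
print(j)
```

7

Transformed code:
j = (j == j) % (p * 28)
p = (idx == idx) + print(p)
if 7 <= score:
    score = (5 != idx) * idx
else:
    p -= 23
for p in idx:
    p -= 38
    score = log(score) * (p // idx)
emit(j)
print(j)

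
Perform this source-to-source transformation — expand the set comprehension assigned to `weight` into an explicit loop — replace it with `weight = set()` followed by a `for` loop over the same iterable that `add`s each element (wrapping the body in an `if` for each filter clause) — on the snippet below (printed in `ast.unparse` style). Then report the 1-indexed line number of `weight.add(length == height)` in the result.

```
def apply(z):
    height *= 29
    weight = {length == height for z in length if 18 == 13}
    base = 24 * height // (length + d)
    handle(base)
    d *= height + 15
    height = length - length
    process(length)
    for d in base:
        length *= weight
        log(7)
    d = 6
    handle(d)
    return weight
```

6

Transformed code:
def apply(z):
    height *= 29
    weight = set()
    for z in length:
        if 18 == 13:
            weight.add(length == height)
    base = 24 * height // (length + d)
    handle(base)
    d *= height + 15
    height = length - length
    process(length)
    for d in base:
        length *= weight
        log(7)
    d = 6
    handle(d)
    return weight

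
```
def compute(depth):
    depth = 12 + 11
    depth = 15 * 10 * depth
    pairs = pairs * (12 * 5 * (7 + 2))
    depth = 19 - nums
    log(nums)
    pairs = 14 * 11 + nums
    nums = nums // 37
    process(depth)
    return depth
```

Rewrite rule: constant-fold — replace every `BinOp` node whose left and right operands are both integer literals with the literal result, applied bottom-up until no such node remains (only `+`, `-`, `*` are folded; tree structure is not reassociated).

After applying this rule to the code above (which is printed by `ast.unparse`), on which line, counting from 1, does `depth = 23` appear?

2

Transformed code:
def compute(depth):
    depth = 23
    depth = 150 * depth
    pairs = pairs * 540
    depth = 19 - nums
    log(nums)
    pairs = 154 + nums
    nums = nums // 37
    process(depth)
    return depth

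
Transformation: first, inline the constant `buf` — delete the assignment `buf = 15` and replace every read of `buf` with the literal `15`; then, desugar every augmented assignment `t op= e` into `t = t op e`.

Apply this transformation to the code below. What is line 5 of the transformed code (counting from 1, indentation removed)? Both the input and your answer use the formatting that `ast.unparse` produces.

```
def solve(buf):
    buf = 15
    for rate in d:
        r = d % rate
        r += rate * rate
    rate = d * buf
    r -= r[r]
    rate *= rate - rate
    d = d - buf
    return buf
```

Transformed code:
def solve(buf):
    for rate in d:
        r = d % rate
        r = r + rate * rate
    rate = d * 15
    r = r - r[r]
    rate = rate * (rate - rate)
    d = d - 15
    return 15

rate = d * 15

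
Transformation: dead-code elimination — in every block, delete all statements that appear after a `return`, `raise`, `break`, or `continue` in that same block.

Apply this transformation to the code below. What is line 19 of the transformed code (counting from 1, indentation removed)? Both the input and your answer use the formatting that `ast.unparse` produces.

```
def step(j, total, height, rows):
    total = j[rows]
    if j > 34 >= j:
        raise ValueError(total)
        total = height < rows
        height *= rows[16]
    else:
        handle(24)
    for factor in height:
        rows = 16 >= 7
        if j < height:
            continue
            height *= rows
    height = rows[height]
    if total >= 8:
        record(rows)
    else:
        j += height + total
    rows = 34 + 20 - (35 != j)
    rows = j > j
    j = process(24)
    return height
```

return height

Transformed code:
def step(j, total, height, rows):
    total = j[rows]
    if j > 34 >= j:
        raise ValueError(total)
    else:
        handle(24)
    for factor in height:
        rows = 16 >= 7
        if j < height:
            continue
    height = rows[height]
    if total >= 8:
        record(rows)
    else:
        j += height + total
    rows = 34 + 20 - (35 != j)
    rows = j > j
    j = process(24)
    return height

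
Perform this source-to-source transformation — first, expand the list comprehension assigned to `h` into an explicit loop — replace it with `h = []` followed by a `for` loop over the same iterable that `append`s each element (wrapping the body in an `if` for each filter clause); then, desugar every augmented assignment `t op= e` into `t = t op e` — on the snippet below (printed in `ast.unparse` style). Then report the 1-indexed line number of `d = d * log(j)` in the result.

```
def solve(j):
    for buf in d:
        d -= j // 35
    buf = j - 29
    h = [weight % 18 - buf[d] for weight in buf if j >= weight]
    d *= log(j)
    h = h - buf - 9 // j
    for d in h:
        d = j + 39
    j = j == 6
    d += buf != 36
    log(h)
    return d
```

Transformed code:
def solve(j):
    for buf in d:
        d = d - j // 35
    buf = j - 29
    h = []
    for weight in buf:
        if j >= weight:
            h.append(weight % 18 - buf[d])
    d = d * log(j)
    h = h - buf - 9 // j
    for d in h:
        d = j + 39
    j = j == 6
    d = d + (buf != 36)
    log(h)
    return d

9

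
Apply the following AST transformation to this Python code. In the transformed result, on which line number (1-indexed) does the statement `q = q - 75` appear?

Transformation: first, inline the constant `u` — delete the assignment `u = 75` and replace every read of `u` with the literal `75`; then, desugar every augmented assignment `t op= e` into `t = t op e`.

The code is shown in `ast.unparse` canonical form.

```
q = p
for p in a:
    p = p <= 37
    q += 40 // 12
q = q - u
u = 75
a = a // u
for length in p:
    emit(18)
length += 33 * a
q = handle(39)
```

5

Transformed code:
q = p
for p in a:
    p = p <= 37
    q = q + 40 // 12
q = q - 75
a = a // 75
for length in p:
    emit(18)
length = length + 33 * a
q = handle(39)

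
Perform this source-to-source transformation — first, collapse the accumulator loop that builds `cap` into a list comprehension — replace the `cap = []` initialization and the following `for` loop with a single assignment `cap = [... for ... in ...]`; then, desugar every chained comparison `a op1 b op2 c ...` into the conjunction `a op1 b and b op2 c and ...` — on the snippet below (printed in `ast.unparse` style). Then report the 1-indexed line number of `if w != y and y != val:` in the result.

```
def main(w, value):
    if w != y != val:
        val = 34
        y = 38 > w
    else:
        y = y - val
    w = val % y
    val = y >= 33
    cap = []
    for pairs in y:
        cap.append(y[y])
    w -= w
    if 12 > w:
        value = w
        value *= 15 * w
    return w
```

Transformed code:
def main(w, value):
    if w != y and y != val:
        val = 34
        y = 38 > w
    else:
        y = y - val
    w = val % y
    val = y >= 33
    cap = [y[y] for pairs in y]
    w -= w
    if 12 > w:
        value = w
        value *= 15 * w
    return w

2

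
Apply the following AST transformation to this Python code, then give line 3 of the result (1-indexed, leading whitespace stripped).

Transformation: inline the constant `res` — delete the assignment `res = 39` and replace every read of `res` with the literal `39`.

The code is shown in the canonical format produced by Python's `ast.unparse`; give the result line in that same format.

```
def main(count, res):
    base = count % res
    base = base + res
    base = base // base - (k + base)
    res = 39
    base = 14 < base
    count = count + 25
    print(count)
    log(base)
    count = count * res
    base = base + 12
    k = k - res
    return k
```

base = base + 39

Transformed code:
def main(count, res):
    base = count % 39
    base = base + 39
    base = base // base - (k + base)
    base = 14 < base
    count = count + 25
    print(count)
    log(base)
    count = count * 39
    base = base + 12
    k = k - 39
    return k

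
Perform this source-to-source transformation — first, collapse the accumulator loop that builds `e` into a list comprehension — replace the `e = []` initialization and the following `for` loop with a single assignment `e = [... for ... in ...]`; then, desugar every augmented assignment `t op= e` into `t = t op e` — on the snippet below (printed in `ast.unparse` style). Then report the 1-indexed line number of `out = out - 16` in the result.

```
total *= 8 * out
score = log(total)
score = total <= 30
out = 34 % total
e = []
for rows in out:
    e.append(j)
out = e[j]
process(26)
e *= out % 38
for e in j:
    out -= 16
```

Transformed code:
total = total * (8 * out)
score = log(total)
score = total <= 30
out = 34 % total
e = [j for rows in out]
out = e[j]
process(26)
e = e * (out % 38)
for e in j:
    out = out - 16

10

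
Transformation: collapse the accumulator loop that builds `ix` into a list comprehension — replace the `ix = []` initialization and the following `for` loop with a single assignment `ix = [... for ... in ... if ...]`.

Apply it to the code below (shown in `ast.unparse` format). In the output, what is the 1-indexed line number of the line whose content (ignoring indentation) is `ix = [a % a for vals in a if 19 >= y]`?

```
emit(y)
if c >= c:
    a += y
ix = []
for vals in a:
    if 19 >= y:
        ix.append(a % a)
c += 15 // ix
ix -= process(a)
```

Transformed code:
emit(y)
if c >= c:
    a += y
ix = [a % a for vals in a if 19 >= y]
c += 15 // ix
ix -= process(a)

4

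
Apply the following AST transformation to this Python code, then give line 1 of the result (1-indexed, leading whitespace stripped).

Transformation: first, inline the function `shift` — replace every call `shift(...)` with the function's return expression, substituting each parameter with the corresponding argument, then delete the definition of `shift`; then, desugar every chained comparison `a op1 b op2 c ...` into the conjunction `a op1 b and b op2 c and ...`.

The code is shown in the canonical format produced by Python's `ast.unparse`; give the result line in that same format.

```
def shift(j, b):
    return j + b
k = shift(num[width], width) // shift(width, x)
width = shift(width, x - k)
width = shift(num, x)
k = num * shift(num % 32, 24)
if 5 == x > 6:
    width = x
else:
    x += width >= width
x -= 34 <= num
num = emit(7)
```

Transformed code:
k = (num[width] + width) // (width + x)
width = width + (x - k)
width = num + x
k = num * (num % 32 + 24)
if 5 == x and x > 6:
    width = x
else:
    x += width >= width
x -= 34 <= num
num = emit(7)

k = (num[width] + width) // (width + x)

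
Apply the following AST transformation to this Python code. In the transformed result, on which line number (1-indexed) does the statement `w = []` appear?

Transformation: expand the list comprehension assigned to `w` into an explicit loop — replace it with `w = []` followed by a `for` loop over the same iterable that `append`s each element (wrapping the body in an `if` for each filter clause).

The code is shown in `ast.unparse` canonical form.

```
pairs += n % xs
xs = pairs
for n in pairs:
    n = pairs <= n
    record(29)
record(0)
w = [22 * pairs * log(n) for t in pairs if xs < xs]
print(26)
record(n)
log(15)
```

Transformed code:
pairs += n % xs
xs = pairs
for n in pairs:
    n = pairs <= n
    record(29)
record(0)
w = []
for t in pairs:
    if xs < xs:
        w.append(22 * pairs * log(n))
print(26)
record(n)
log(15)

7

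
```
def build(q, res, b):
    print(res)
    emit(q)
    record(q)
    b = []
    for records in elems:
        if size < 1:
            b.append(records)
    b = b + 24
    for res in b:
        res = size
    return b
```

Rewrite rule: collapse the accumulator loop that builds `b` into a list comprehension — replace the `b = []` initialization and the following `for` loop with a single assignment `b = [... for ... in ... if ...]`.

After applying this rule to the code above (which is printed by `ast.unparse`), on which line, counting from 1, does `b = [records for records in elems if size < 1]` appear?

5

Transformed code:
def build(q, res, b):
    print(res)
    emit(q)
    record(q)
    b = [records for records in elems if size < 1]
    b = b + 24
    for res in b:
        res = size
    return b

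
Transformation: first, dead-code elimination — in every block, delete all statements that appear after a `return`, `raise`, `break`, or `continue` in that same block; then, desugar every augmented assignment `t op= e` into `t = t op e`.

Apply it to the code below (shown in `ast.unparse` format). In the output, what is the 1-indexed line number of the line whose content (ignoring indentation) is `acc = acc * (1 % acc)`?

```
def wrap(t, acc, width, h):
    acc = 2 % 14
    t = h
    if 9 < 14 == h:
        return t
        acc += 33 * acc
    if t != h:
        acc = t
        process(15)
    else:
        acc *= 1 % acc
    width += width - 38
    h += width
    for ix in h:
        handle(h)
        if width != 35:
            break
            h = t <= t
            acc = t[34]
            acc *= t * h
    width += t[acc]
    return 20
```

10

Transformed code:
def wrap(t, acc, width, h):
    acc = 2 % 14
    t = h
    if 9 < 14 == h:
        return t
    if t != h:
        acc = t
        process(15)
    else:
        acc = acc * (1 % acc)
    width = width + (width - 38)
    h = h + width
    for ix in h:
        handle(h)
        if width != 35:
            break
    width = width + t[acc]
    return 20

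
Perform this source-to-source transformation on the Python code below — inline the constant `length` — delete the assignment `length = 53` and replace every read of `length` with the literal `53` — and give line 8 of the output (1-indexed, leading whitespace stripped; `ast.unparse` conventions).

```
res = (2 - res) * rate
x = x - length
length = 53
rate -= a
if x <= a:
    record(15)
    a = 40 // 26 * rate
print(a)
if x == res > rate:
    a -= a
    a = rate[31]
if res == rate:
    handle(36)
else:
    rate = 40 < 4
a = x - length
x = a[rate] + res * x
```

Transformed code:
res = (2 - res) * rate
x = x - 53
rate -= a
if x <= a:
    record(15)
    a = 40 // 26 * rate
print(a)
if x == res > rate:
    a -= a
    a = rate[31]
if res == rate:
    handle(36)
else:
    rate = 40 < 4
a = x - 53
x = a[rate] + res * x

if x == res > rate:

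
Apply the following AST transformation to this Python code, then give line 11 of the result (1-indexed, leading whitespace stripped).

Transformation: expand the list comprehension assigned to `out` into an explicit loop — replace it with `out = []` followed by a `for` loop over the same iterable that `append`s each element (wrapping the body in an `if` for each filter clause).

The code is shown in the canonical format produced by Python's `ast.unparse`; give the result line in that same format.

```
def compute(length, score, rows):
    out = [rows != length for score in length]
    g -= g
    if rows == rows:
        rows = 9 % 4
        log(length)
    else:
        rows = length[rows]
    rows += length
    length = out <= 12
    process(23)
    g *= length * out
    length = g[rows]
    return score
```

rows += length

Transformed code:
def compute(length, score, rows):
    out = []
    for score in length:
        out.append(rows != length)
    g -= g
    if rows == rows:
        rows = 9 % 4
        log(length)
    else:
        rows = length[rows]
    rows += length
    length = out <= 12
    process(23)
    g *= length * out
    length = g[rows]
    return score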